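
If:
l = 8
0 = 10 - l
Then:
No Solution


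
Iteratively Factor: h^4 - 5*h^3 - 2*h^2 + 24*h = (h - 3)*(h^3 - 2*h^2 - 8*h) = (h - 4)*(h - 3)*(h^2 + 2*h) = (h - 4)*(h - 3)*(h + 2)*(h)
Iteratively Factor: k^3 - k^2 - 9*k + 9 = (k - 1)*(k^2 - 9) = (k - 1)*(k + 3)*(k - 3)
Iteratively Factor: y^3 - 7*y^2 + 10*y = (y)*(y^2 - 7*y + 10) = y*(y - 5)*(y - 2)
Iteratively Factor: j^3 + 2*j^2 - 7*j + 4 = (j - 1)*(j^2 + 3*j - 4) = (j - 1)^2*(j + 4)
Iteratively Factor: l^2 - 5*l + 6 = (l - 2)*(l - 3)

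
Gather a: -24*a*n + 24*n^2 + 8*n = -24*a*n + 24*n^2 + 8*n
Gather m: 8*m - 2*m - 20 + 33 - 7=6*m + 6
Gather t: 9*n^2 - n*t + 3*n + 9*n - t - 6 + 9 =9*n^2 + 12*n + t*(-n - 1) + 3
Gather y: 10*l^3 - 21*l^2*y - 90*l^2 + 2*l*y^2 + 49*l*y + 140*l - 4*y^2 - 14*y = 10*l^3 - 90*l^2 + 140*l + y^2*(2*l - 4) + y*(-21*l^2 + 49*l - 14)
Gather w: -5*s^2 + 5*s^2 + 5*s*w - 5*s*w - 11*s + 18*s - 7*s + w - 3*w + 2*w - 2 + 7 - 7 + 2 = 0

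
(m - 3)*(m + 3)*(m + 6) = m^3 + 6*m^2 - 9*m - 54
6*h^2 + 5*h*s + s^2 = (2*h + s)*(3*h + s)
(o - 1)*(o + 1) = o^2 - 1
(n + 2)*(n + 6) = n^2 + 8*n + 12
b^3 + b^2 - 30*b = b*(b - 5)*(b + 6)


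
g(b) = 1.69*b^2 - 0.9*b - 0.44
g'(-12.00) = -41.46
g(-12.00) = 253.72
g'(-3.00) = -11.04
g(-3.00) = 17.47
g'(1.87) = 5.42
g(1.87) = 3.79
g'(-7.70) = -26.93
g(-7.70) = 106.69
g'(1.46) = 4.03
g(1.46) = 1.85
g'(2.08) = 6.13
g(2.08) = 5.00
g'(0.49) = 0.76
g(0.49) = -0.48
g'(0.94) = 2.28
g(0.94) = 0.21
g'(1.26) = 3.36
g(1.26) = 1.11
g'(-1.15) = -4.79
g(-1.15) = 2.83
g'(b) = 3.38*b - 0.9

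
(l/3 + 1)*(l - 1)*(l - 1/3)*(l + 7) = l^4/3 + 26*l^3/9 + 8*l^2/3 - 74*l/9 + 7/3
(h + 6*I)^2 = h^2 + 12*I*h - 36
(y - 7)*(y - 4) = y^2 - 11*y + 28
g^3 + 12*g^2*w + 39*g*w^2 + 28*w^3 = (g + w)*(g + 4*w)*(g + 7*w)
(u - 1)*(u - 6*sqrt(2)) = u^2 - 6*sqrt(2)*u - u + 6*sqrt(2)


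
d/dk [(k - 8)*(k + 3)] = 2*k - 5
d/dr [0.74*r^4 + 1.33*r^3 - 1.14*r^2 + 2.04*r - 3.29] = 2.96*r^3 + 3.99*r^2 - 2.28*r + 2.04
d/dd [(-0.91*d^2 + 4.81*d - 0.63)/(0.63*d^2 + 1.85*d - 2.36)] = (-4.7138*d^2 + 5.089*d - 10.1861)/(0.3969*d^4 + 2.331*d^3 + 0.448900000000001*d^2 - 8.732*d + 5.5696)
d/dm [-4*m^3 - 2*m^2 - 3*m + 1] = -12*m^2 - 4*m - 3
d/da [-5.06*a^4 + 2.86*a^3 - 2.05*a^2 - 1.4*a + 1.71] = -20.24*a^3 + 8.58*a^2 - 4.1*a - 1.4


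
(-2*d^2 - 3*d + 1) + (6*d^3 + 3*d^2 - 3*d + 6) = 6*d^3 + d^2 - 6*d + 7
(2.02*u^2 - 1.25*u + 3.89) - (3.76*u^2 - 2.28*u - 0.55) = -1.74*u^2 + 1.03*u + 4.44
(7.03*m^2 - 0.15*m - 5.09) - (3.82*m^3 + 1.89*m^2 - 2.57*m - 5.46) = -3.82*m^3 + 5.14*m^2 + 2.42*m + 0.37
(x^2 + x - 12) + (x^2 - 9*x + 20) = 2*x^2 - 8*x + 8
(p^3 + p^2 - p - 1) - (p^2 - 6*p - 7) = p^3 + 5*p + 6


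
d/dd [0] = 0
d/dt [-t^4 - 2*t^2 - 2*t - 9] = -4*t^3 - 4*t - 2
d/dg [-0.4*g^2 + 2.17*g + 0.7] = 2.17 - 0.8*g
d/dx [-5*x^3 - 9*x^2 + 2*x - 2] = -15*x^2 - 18*x + 2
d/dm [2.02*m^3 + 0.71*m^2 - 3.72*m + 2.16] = 6.06*m^2 + 1.42*m - 3.72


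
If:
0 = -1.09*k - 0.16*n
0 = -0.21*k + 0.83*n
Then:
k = 0.00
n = 0.00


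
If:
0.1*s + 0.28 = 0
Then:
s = -2.80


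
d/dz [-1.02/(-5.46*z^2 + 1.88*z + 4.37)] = (1.9176 - 11.1384*z)/(-5.46*z^2 + 1.88*z + 4.37)^2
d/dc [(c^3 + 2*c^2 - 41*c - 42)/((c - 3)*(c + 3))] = (c^4 + 14*c^2 + 48*c + 369)/(c^4 - 18*c^2 + 81)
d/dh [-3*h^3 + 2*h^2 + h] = -9*h^2 + 4*h + 1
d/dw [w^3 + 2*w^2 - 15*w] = 3*w^2 + 4*w - 15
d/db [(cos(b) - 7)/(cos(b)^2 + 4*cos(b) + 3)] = (cos(b)^2 - 14*cos(b) - 31)*sin(b)/(cos(b)^2 + 4*cos(b) + 3)^2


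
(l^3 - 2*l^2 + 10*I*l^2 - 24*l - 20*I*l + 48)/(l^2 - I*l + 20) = (l^2 + l*(-2 + 6*I) - 12*I)/(l - 5*I)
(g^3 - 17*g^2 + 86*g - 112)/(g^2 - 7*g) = g - 10 + 16/g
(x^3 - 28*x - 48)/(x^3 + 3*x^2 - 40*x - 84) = (x + 4)/(x + 7)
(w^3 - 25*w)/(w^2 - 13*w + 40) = w*(w + 5)/(w - 8)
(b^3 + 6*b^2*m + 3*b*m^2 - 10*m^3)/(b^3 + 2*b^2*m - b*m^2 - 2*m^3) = (b + 5*m)/(b + m)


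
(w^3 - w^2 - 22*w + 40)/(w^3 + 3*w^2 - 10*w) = (w - 4)/w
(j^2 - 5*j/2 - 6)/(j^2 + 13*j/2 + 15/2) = (j - 4)/(j + 5)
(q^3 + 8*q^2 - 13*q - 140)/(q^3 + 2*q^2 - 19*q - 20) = (q + 7)/(q + 1)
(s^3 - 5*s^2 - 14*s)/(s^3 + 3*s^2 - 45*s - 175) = s*(s + 2)/(s^2 + 10*s + 25)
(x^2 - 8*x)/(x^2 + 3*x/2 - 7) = 2*x*(x - 8)/(2*x^2 + 3*x - 14)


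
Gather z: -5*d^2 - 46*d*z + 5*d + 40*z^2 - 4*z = -5*d^2 + 5*d + 40*z^2 + z*(-46*d - 4)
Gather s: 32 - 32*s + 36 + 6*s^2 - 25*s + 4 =6*s^2 - 57*s + 72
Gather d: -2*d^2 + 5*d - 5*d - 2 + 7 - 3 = 2 - 2*d^2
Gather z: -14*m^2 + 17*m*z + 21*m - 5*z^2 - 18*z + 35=-14*m^2 + 21*m - 5*z^2 + z*(17*m - 18) + 35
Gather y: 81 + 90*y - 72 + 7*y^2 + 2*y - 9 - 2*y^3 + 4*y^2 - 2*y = -2*y^3 + 11*y^2 + 90*y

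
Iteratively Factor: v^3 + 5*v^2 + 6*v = (v)*(v^2 + 5*v + 6) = v*(v + 2)*(v + 3)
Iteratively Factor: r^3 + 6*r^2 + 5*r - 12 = (r + 3)*(r^2 + 3*r - 4) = (r + 3)*(r + 4)*(r - 1)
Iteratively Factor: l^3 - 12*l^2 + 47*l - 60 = (l - 3)*(l^2 - 9*l + 20) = (l - 4)*(l - 3)*(l - 5)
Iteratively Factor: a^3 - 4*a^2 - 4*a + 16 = (a - 2)*(a^2 - 2*a - 8) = (a - 4)*(a - 2)*(a + 2)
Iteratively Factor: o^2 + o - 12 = (o + 4)*(o - 3)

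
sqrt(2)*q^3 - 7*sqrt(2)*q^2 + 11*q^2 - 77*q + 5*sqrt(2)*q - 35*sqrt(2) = (q - 7)*(q + 5*sqrt(2))*(sqrt(2)*q + 1)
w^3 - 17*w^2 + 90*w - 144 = (w - 8)*(w - 6)*(w - 3)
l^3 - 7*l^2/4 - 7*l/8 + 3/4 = (l - 2)*(l - 1/2)*(l + 3/4)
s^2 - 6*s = s*(s - 6)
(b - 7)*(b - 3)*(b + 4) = b^3 - 6*b^2 - 19*b + 84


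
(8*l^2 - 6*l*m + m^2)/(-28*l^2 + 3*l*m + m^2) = (-2*l + m)/(7*l + m)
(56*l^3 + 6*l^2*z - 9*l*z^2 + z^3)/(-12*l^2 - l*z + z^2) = (-14*l^2 - 5*l*z + z^2)/(3*l + z)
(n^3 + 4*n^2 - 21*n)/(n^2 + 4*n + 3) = n*(n^2 + 4*n - 21)/(n^2 + 4*n + 3)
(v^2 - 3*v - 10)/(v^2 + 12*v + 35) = (v^2 - 3*v - 10)/(v^2 + 12*v + 35)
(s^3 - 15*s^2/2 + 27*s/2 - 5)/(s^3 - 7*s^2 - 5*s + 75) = (s^2 - 5*s/2 + 1)/(s^2 - 2*s - 15)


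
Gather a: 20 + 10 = 30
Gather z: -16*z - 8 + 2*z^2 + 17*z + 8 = 2*z^2 + z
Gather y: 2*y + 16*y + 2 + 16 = 18*y + 18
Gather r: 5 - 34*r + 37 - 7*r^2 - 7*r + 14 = -7*r^2 - 41*r + 56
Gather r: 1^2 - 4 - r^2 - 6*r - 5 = -r^2 - 6*r - 8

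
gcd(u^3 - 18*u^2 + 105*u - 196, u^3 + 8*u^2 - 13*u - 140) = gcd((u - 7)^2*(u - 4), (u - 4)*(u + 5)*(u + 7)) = u - 4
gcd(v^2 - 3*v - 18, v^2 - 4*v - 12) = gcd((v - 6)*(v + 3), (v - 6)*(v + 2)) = v - 6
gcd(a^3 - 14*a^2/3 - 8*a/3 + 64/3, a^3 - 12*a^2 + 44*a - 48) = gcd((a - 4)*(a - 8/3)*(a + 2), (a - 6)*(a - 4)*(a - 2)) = a - 4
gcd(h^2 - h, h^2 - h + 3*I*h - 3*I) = h - 1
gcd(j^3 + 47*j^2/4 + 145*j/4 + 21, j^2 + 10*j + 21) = j + 7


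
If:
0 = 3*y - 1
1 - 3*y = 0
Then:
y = 1/3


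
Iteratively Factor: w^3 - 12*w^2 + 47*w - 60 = (w - 5)*(w^2 - 7*w + 12) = (w - 5)*(w - 3)*(w - 4)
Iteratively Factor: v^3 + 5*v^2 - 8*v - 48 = (v + 4)*(v^2 + v - 12) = (v + 4)^2*(v - 3)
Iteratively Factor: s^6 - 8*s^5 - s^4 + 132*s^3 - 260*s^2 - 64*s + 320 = (s + 1)*(s^5 - 9*s^4 + 8*s^3 + 124*s^2 - 384*s + 320) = (s + 1)*(s + 4)*(s^4 - 13*s^3 + 60*s^2 - 116*s + 80) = (s - 2)*(s + 1)*(s + 4)*(s^3 - 11*s^2 + 38*s - 40) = (s - 5)*(s - 2)*(s + 1)*(s + 4)*(s^2 - 6*s + 8) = (s - 5)*(s - 2)^2*(s + 1)*(s + 4)*(s - 4)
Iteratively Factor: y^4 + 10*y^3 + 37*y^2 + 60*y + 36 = (y + 3)*(y^3 + 7*y^2 + 16*y + 12) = (y + 2)*(y + 3)*(y^2 + 5*y + 6) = (y + 2)^2*(y + 3)*(y + 3)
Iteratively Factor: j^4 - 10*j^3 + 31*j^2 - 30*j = (j - 2)*(j^3 - 8*j^2 + 15*j) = (j - 5)*(j - 2)*(j^2 - 3*j) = (j - 5)*(j - 3)*(j - 2)*(j)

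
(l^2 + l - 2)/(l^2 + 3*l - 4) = (l + 2)/(l + 4)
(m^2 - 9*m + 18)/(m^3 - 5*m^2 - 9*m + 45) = (m - 6)/(m^2 - 2*m - 15)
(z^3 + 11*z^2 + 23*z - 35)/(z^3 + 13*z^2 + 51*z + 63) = (z^2 + 4*z - 5)/(z^2 + 6*z + 9)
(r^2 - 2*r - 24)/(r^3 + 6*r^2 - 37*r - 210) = (r + 4)/(r^2 + 12*r + 35)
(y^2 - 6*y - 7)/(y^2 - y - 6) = (-y^2 + 6*y + 7)/(-y^2 + y + 6)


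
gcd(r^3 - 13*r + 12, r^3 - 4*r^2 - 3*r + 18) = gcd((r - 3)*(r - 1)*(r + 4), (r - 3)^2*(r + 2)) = r - 3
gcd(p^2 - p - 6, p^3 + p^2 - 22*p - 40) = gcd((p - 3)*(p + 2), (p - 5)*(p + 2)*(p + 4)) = p + 2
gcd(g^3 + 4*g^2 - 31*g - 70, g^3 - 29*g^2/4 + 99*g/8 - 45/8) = g - 5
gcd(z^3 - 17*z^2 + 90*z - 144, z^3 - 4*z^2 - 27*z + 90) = z^2 - 9*z + 18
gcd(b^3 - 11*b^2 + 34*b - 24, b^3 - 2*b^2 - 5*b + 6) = b - 1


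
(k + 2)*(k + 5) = k^2 + 7*k + 10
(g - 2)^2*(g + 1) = g^3 - 3*g^2 + 4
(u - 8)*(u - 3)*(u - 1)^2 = u^4 - 13*u^3 + 47*u^2 - 59*u + 24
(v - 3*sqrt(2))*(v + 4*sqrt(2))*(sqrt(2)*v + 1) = sqrt(2)*v^3 + 3*v^2 - 23*sqrt(2)*v - 24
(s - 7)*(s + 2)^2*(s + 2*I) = s^4 - 3*s^3 + 2*I*s^3 - 24*s^2 - 6*I*s^2 - 28*s - 48*I*s - 56*I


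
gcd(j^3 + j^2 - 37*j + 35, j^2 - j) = j - 1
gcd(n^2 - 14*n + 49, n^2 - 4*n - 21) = n - 7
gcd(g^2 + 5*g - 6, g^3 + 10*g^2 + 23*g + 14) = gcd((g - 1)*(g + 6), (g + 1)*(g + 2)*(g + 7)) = 1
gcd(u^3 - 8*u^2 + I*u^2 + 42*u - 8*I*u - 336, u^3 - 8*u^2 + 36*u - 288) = u^2 + u*(-8 - 6*I) + 48*I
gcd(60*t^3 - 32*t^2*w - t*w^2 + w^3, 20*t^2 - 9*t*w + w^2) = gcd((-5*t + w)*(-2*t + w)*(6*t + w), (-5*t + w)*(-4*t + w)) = 5*t - w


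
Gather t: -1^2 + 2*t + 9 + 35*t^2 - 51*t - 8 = 35*t^2 - 49*t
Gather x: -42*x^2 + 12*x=-42*x^2 + 12*x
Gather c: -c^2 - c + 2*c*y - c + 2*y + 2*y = -c^2 + c*(2*y - 2) + 4*y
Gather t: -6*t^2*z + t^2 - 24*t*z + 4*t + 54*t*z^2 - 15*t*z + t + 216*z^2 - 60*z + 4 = t^2*(1 - 6*z) + t*(54*z^2 - 39*z + 5) + 216*z^2 - 60*z + 4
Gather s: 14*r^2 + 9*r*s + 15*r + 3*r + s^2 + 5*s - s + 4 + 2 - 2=14*r^2 + 18*r + s^2 + s*(9*r + 4) + 4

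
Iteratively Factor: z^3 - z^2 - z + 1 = (z + 1)*(z^2 - 2*z + 1) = (z - 1)*(z + 1)*(z - 1)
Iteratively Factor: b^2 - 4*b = (b)*(b - 4)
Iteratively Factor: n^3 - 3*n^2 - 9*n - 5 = (n + 1)*(n^2 - 4*n - 5) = (n - 5)*(n + 1)*(n + 1)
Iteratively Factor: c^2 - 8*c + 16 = (c - 4)*(c - 4)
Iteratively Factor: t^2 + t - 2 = (t - 1)*(t + 2)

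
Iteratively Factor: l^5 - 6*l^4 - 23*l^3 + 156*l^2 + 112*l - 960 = (l - 5)*(l^4 - l^3 - 28*l^2 + 16*l + 192) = (l - 5)*(l - 4)*(l^3 + 3*l^2 - 16*l - 48) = (l - 5)*(l - 4)^2*(l^2 + 7*l + 12) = (l - 5)*(l - 4)^2*(l + 3)*(l + 4)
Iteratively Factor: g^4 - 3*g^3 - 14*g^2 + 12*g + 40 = (g - 2)*(g^3 - g^2 - 16*g - 20) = (g - 5)*(g - 2)*(g^2 + 4*g + 4) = (g - 5)*(g - 2)*(g + 2)*(g + 2)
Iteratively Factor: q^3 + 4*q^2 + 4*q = (q + 2)*(q^2 + 2*q) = (q + 2)^2*(q)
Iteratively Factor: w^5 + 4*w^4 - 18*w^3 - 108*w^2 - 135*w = (w - 5)*(w^4 + 9*w^3 + 27*w^2 + 27*w) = w*(w - 5)*(w^3 + 9*w^2 + 27*w + 27) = w*(w - 5)*(w + 3)*(w^2 + 6*w + 9) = w*(w - 5)*(w + 3)^2*(w + 3)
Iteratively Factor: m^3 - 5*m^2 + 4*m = (m)*(m^2 - 5*m + 4) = m*(m - 1)*(m - 4)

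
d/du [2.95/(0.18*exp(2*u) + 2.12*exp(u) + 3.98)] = (-1.062*exp(u) - 6.254)*exp(u)/(0.18*exp(2*u) + 2.12*exp(u) + 3.98)^2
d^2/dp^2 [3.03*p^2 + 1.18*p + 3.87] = 6.06000000000000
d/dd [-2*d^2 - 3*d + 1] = -4*d - 3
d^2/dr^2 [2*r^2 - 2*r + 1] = 4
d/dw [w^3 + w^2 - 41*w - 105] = 3*w^2 + 2*w - 41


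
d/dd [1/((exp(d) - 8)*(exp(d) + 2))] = 2*(3 - exp(d))*exp(d)/(exp(4*d) - 12*exp(3*d) + 4*exp(2*d) + 192*exp(d) + 256)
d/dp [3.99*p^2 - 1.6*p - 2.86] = 7.98*p - 1.6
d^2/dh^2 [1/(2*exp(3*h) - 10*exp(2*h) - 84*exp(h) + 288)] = ((-9*exp(2*h) + 20*exp(h) + 42)*(exp(3*h) - 5*exp(2*h) - 42*exp(h) + 144)/2 + (-3*exp(2*h) + 10*exp(h) + 42)^2*exp(h))*exp(h)/(exp(3*h) - 5*exp(2*h) - 42*exp(h) + 144)^3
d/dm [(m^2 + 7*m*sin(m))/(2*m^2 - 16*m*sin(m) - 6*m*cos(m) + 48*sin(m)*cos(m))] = 3*(-m^3*sin(m) + 5*m^3*cos(m) + 16*m^2*sin(m)^2 - 5*m^2*sin(m) - m^2*cos(m) - 15*m^2 + 56*m*sin(m)^3 + 16*m*sin(m)*cos(m) + 56*sin(m)^2*cos(m))/(2*(m - 8*sin(m))^2*(m - 3*cos(m))^2)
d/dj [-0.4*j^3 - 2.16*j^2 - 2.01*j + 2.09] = -1.2*j^2 - 4.32*j - 2.01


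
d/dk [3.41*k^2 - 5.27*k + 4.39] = 6.82*k - 5.27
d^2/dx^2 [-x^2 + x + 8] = -2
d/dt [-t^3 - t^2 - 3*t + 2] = -3*t^2 - 2*t - 3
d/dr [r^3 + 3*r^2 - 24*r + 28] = 3*r^2 + 6*r - 24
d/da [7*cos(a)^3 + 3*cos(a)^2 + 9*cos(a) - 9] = 3*(7*sin(a)^2 - 2*cos(a) - 10)*sin(a)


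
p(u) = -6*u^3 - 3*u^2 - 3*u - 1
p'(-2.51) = -101.34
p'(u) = -18*u^2 - 6*u - 3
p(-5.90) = 1144.54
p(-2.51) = 82.51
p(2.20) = -86.01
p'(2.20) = -103.32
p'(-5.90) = -594.18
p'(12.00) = -2667.00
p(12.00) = -10837.00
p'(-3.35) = -184.90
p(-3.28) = 188.29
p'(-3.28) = -176.97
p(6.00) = -1423.00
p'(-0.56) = -5.28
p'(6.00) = -687.00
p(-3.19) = 172.81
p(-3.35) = 200.95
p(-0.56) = 0.79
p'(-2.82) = -129.22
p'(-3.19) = -167.03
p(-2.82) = 118.16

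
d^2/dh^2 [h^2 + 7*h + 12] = 2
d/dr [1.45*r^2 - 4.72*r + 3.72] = 2.9*r - 4.72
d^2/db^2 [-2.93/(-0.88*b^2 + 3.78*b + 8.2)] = (4.537984*b^2 - 19.492704*b - 2.93*(1.76*b - 3.78)*(3.52*b - 7.56) - 42.28576)/(-0.88*b^2 + 3.78*b + 8.2)^3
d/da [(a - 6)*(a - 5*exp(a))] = a - (a - 6)*(5*exp(a) - 1) - 5*exp(a)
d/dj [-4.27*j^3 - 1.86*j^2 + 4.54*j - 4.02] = -12.81*j^2 - 3.72*j + 4.54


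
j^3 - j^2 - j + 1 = (j - 1)^2*(j + 1)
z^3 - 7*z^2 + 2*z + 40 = (z - 5)*(z - 4)*(z + 2)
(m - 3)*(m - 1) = m^2 - 4*m + 3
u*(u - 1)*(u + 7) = u^3 + 6*u^2 - 7*u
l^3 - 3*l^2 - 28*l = l*(l - 7)*(l + 4)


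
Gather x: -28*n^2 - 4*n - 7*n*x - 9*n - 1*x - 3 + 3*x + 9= -28*n^2 - 13*n + x*(2 - 7*n) + 6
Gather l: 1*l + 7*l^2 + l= 7*l^2 + 2*l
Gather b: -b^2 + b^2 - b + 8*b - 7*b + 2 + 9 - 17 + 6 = 0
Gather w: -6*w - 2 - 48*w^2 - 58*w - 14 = -48*w^2 - 64*w - 16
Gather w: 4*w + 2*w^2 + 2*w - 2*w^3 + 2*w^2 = -2*w^3 + 4*w^2 + 6*w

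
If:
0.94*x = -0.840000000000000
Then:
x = -0.89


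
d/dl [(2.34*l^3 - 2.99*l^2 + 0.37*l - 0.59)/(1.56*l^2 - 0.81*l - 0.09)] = (3.6504*l^4 - 3.7908*l^3 + 1.2129*l^2 + 2.379*l - 0.5112)/(2.4336*l^4 - 2.5272*l^3 + 0.3753*l^2 + 0.1458*l + 0.0081)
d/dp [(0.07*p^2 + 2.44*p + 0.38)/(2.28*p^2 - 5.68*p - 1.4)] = (-5.9608*p^2 - 1.9288*p - 1.2576)/(5.1984*p^4 - 25.9008*p^3 + 25.8784*p^2 + 15.904*p + 1.96)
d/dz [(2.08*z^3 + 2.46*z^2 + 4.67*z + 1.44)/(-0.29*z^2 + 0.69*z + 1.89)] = (-0.6032*z^4 + 2.8704*z^3 + 14.8453*z^2 + 10.134*z + 7.8327)/(0.0841*z^4 - 0.4002*z^3 - 0.6201*z^2 + 2.6082*z + 3.5721)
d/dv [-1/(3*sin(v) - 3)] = cos(v)/(3*(sin(v) - 1)^2)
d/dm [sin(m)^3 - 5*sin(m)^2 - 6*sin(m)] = (3*sin(m)^2 - 10*sin(m) - 6)*cos(m)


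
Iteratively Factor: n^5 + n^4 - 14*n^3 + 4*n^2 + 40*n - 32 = (n - 2)*(n^4 + 3*n^3 - 8*n^2 - 12*n + 16) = (n - 2)^2*(n^3 + 5*n^2 + 2*n - 8) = (n - 2)^2*(n - 1)*(n^2 + 6*n + 8) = (n - 2)^2*(n - 1)*(n + 2)*(n + 4)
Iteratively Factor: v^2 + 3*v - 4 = (v - 1)*(v + 4)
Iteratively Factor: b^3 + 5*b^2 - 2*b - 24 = (b + 3)*(b^2 + 2*b - 8) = (b - 2)*(b + 3)*(b + 4)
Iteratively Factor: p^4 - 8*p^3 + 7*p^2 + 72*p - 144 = (p + 3)*(p^3 - 11*p^2 + 40*p - 48) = (p - 3)*(p + 3)*(p^2 - 8*p + 16) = (p - 4)*(p - 3)*(p + 3)*(p - 4)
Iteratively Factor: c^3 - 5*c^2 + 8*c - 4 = (c - 2)*(c^2 - 3*c + 2) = (c - 2)*(c - 1)*(c - 2)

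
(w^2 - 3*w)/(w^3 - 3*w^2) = 1/w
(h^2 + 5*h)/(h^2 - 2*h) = (h + 5)/(h - 2)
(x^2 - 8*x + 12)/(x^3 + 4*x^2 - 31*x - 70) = (x^2 - 8*x + 12)/(x^3 + 4*x^2 - 31*x - 70)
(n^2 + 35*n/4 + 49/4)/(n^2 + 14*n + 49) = (n + 7/4)/(n + 7)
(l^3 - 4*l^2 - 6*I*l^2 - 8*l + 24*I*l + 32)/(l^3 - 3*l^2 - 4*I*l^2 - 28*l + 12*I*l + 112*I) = (l^2 - 2*l*(2 + I) + 8*I)/(l^2 - 3*l - 28)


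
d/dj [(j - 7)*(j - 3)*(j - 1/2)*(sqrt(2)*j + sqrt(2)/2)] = sqrt(2)*(8*j^3 - 60*j^2 + 83*j + 5)/2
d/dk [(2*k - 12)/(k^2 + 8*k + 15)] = 2*(k^2 + 8*k - 2*(k - 6)*(k + 4) + 15)/(k^2 + 8*k + 15)^2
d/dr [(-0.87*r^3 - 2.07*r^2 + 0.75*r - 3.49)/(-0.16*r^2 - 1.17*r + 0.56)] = (0.1392*r^4 + 2.0358*r^3 + 1.0803*r^2 - 3.4352*r - 3.6633)/(0.0256*r^4 + 0.3744*r^3 + 1.1897*r^2 - 1.3104*r + 0.3136)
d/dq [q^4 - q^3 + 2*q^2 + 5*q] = 4*q^3 - 3*q^2 + 4*q + 5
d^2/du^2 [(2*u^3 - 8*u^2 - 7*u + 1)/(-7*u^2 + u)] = 2*(397*u^3 - 147*u^2 + 21*u - 1)/(u^3*(343*u^3 - 147*u^2 + 21*u - 1))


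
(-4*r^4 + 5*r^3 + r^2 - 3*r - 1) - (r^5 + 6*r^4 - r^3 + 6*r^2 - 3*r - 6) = -r^5 - 10*r^4 + 6*r^3 - 5*r^2 + 5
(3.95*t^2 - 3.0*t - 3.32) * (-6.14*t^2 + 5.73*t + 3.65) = -24.253*t^4 + 41.0535*t^3 + 17.6123*t^2 - 29.9736*t - 12.118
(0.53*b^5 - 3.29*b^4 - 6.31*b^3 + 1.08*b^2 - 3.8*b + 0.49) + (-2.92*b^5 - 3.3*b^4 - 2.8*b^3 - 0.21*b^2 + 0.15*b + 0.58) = -2.39*b^5 - 6.59*b^4 - 9.11*b^3 + 0.87*b^2 - 3.65*b + 1.07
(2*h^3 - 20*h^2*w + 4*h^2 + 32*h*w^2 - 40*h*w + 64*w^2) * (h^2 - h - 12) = 2*h^5 - 20*h^4*w + 2*h^4 + 32*h^3*w^2 - 20*h^3*w - 28*h^3 + 32*h^2*w^2 + 280*h^2*w - 48*h^2 - 448*h*w^2 + 480*h*w - 768*w^2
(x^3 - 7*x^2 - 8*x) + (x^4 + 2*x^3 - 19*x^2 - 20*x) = x^4 + 3*x^3 - 26*x^2 - 28*x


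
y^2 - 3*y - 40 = (y - 8)*(y + 5)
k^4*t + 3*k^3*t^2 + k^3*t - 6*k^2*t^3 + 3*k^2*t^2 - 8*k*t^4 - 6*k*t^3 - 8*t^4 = (k - 2*t)*(k + t)*(k + 4*t)*(k*t + t)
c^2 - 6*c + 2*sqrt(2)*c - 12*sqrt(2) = (c - 6)*(c + 2*sqrt(2))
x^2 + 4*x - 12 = (x - 2)*(x + 6)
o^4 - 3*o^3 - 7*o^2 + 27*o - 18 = (o - 3)*(o - 2)*(o - 1)*(o + 3)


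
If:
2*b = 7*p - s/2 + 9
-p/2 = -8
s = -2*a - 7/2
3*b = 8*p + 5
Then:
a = -409/12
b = 133/3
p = 16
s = 194/3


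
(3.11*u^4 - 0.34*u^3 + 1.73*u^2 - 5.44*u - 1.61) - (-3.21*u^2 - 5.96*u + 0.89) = 3.11*u^4 - 0.34*u^3 + 4.94*u^2 + 0.52*u - 2.5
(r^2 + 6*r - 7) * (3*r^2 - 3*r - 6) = 3*r^4 + 15*r^3 - 45*r^2 - 15*r + 42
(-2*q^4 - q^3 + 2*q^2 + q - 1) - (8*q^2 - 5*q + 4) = -2*q^4 - q^3 - 6*q^2 + 6*q - 5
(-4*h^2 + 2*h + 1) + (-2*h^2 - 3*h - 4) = -6*h^2 - h - 3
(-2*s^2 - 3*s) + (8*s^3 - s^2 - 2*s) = 8*s^3 - 3*s^2 - 5*s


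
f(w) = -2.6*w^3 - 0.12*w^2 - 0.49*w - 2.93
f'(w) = -7.8*w^2 - 0.24*w - 0.49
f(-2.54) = 40.15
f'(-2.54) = -50.20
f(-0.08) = -2.89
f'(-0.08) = -0.52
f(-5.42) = 410.17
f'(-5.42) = -228.33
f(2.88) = -67.44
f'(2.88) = -65.88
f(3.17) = -88.51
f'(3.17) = -79.63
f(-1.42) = 4.97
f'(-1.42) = -15.88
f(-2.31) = 29.61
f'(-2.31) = -41.56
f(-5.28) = 379.03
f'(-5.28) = -216.67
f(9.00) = -1912.46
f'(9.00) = -634.45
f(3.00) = -75.68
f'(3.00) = -71.41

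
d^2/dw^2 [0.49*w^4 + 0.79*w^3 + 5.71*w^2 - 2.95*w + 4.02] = 5.88*w^2 + 4.74*w + 11.42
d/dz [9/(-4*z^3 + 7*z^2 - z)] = 9*(12*z^2 - 14*z + 1)/(z^2*(4*z^2 - 7*z + 1)^2)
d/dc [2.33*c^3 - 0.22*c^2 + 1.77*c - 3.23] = 6.99*c^2 - 0.44*c + 1.77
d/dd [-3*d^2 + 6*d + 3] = 6 - 6*d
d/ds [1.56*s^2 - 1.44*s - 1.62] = 3.12*s - 1.44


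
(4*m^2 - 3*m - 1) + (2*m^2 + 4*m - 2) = 6*m^2 + m - 3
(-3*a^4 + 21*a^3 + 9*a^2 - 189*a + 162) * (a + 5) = -3*a^5 + 6*a^4 + 114*a^3 - 144*a^2 - 783*a + 810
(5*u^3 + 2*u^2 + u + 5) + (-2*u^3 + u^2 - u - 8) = 3*u^3 + 3*u^2 - 3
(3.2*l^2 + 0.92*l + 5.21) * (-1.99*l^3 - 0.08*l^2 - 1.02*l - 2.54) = -6.368*l^5 - 2.0868*l^4 - 13.7055*l^3 - 9.4832*l^2 - 7.651*l - 13.2334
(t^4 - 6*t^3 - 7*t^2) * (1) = t^4 - 6*t^3 - 7*t^2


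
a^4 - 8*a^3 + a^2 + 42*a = a*(a - 7)*(a - 3)*(a + 2)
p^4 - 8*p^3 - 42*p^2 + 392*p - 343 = (p - 7)^2*(p - 1)*(p + 7)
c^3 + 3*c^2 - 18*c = c*(c - 3)*(c + 6)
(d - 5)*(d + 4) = d^2 - d - 20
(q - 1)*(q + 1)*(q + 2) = q^3 + 2*q^2 - q - 2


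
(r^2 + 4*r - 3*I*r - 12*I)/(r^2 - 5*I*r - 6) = (r + 4)/(r - 2*I)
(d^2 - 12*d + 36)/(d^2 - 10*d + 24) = (d - 6)/(d - 4)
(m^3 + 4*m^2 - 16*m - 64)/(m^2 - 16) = m + 4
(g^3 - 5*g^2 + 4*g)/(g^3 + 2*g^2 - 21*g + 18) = g*(g - 4)/(g^2 + 3*g - 18)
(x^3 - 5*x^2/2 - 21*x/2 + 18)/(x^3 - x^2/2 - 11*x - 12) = (2*x^2 + 3*x - 9)/(2*x^2 + 7*x + 6)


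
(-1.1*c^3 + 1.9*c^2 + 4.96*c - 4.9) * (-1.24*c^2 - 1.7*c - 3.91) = 1.364*c^5 - 0.486*c^4 - 5.0794*c^3 - 9.785*c^2 - 11.0636*c + 19.159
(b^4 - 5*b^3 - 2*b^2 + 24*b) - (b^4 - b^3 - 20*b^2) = -4*b^3 + 18*b^2 + 24*b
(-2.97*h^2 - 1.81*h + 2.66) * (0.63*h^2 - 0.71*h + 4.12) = -1.8711*h^4 + 0.9684*h^3 - 9.2755*h^2 - 9.3458*h + 10.9592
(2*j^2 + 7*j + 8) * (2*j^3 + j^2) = 4*j^5 + 16*j^4 + 23*j^3 + 8*j^2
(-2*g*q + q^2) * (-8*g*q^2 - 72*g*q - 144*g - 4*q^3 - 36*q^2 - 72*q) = 16*g^2*q^3 + 144*g^2*q^2 + 288*g^2*q - 4*q^5 - 36*q^4 - 72*q^3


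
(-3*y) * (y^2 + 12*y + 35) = -3*y^3 - 36*y^2 - 105*y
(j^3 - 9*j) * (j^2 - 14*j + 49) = j^5 - 14*j^4 + 40*j^3 + 126*j^2 - 441*j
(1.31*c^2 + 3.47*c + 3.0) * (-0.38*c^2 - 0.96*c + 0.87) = -0.4978*c^4 - 2.5762*c^3 - 3.3315*c^2 + 0.1389*c + 2.61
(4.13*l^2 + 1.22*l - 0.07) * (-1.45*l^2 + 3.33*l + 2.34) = -5.9885*l^4 + 11.9839*l^3 + 13.8283*l^2 + 2.6217*l - 0.1638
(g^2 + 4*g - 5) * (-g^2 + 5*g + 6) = -g^4 + g^3 + 31*g^2 - g - 30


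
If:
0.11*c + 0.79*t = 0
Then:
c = -7.18181818181818*t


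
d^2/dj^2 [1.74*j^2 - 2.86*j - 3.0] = 3.48000000000000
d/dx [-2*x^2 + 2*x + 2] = 2 - 4*x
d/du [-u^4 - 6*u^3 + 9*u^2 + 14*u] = -4*u^3 - 18*u^2 + 18*u + 14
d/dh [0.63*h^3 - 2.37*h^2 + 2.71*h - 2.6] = 1.89*h^2 - 4.74*h + 2.71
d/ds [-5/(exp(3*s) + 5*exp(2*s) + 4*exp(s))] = 5*(3*exp(2*s) + 10*exp(s) + 4)*exp(-s)/(exp(2*s) + 5*exp(s) + 4)^2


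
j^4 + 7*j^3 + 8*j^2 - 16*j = j*(j - 1)*(j + 4)^2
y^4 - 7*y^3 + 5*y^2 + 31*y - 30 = (y - 5)*(y - 3)*(y - 1)*(y + 2)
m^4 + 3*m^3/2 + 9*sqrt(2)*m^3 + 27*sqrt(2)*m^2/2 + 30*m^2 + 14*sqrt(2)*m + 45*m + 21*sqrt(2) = (m + 3/2)*(m + sqrt(2))^2*(m + 7*sqrt(2))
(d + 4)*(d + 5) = d^2 + 9*d + 20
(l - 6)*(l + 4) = l^2 - 2*l - 24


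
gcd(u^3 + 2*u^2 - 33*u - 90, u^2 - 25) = u + 5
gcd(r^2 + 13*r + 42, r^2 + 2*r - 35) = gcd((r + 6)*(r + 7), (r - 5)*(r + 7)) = r + 7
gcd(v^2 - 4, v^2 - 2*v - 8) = v + 2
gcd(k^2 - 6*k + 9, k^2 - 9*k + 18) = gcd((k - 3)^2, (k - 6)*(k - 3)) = k - 3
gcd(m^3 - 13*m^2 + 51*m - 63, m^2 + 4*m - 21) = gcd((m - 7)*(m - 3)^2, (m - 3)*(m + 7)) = m - 3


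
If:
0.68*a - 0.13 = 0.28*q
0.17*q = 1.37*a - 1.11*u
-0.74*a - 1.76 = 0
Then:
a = -2.38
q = -6.24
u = -1.98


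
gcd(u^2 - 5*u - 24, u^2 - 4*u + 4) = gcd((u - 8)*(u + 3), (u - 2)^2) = 1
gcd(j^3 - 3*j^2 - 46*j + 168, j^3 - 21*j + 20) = j - 4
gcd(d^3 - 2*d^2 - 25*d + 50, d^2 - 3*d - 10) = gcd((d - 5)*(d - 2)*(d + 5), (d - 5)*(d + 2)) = d - 5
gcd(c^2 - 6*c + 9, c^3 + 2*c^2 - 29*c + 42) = c - 3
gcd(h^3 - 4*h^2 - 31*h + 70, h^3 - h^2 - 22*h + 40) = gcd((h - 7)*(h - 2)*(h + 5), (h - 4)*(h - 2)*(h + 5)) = h^2 + 3*h - 10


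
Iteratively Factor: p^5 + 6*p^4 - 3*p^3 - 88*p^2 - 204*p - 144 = (p + 2)*(p^4 + 4*p^3 - 11*p^2 - 66*p - 72) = (p - 4)*(p + 2)*(p^3 + 8*p^2 + 21*p + 18) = (p - 4)*(p + 2)*(p + 3)*(p^2 + 5*p + 6) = (p - 4)*(p + 2)*(p + 3)^2*(p + 2)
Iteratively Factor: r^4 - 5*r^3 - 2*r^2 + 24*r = (r - 4)*(r^3 - r^2 - 6*r) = (r - 4)*(r - 3)*(r^2 + 2*r) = (r - 4)*(r - 3)*(r + 2)*(r)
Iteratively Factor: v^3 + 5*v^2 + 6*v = (v)*(v^2 + 5*v + 6) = v*(v + 2)*(v + 3)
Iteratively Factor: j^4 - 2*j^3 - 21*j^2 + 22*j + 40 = (j + 1)*(j^3 - 3*j^2 - 18*j + 40) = (j - 5)*(j + 1)*(j^2 + 2*j - 8) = (j - 5)*(j - 2)*(j + 1)*(j + 4)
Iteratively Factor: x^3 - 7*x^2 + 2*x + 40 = (x - 4)*(x^2 - 3*x - 10) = (x - 5)*(x - 4)*(x + 2)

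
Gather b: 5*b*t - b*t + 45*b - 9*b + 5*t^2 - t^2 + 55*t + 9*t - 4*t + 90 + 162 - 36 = b*(4*t + 36) + 4*t^2 + 60*t + 216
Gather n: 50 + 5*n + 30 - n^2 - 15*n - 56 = -n^2 - 10*n + 24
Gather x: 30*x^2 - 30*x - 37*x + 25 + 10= 30*x^2 - 67*x + 35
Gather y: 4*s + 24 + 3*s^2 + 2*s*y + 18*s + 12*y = 3*s^2 + 22*s + y*(2*s + 12) + 24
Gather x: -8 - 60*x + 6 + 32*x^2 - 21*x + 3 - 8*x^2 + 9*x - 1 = 24*x^2 - 72*x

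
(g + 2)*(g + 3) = g^2 + 5*g + 6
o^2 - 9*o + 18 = (o - 6)*(o - 3)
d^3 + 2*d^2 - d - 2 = (d - 1)*(d + 1)*(d + 2)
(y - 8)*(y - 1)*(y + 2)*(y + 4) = y^4 - 3*y^3 - 38*y^2 - 24*y + 64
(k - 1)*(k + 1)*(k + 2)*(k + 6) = k^4 + 8*k^3 + 11*k^2 - 8*k - 12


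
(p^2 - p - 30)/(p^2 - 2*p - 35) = (p - 6)/(p - 7)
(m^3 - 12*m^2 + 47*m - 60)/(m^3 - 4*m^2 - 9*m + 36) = (m - 5)/(m + 3)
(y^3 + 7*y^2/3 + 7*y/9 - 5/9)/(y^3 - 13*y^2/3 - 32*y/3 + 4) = (3*y^2 + 8*y + 5)/(3*(y^2 - 4*y - 12))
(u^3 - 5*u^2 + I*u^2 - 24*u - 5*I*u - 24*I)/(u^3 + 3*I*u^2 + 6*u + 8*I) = (u^2 - 5*u - 24)/(u^2 + 2*I*u + 8)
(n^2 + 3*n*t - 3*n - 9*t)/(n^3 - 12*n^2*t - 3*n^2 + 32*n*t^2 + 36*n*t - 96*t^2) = (n + 3*t)/(n^2 - 12*n*t + 32*t^2)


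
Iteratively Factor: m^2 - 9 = (m - 3)*(m + 3)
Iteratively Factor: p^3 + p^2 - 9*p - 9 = (p - 3)*(p^2 + 4*p + 3) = (p - 3)*(p + 1)*(p + 3)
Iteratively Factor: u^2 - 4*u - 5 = (u - 5)*(u + 1)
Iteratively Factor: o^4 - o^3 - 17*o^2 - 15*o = (o + 1)*(o^3 - 2*o^2 - 15*o) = (o + 1)*(o + 3)*(o^2 - 5*o) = (o - 5)*(o + 1)*(o + 3)*(o)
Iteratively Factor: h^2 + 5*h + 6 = (h + 2)*(h + 3)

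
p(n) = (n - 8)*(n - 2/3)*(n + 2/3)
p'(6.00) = 11.56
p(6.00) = -71.11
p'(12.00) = 239.56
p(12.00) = 574.22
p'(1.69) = -18.92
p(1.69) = -15.22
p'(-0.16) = 2.19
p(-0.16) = 3.42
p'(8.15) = 68.42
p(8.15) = 9.90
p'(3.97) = -16.68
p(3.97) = -61.73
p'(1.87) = -19.87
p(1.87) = -18.71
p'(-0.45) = 7.36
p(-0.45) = 2.04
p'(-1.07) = 20.11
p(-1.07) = -6.35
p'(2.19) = -21.10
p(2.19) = -25.28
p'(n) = (n - 8)*(n - 2/3) + (n - 8)*(n + 2/3) + (n - 2/3)*(n + 2/3) = 3*n^2 - 16*n - 4/9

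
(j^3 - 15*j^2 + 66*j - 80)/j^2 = j - 15 + 66/j - 80/j^2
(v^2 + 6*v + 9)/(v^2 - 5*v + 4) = (v^2 + 6*v + 9)/(v^2 - 5*v + 4)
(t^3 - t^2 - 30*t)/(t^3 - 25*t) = (t - 6)/(t - 5)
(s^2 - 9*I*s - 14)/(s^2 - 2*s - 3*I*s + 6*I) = (s^2 - 9*I*s - 14)/(s^2 - 2*s - 3*I*s + 6*I)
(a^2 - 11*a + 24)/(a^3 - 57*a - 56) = (a - 3)/(a^2 + 8*a + 7)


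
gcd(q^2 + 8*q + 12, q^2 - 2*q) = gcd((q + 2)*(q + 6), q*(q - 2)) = 1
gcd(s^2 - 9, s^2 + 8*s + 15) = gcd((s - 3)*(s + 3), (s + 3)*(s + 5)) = s + 3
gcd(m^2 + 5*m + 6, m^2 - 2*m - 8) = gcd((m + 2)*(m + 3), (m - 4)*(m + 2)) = m + 2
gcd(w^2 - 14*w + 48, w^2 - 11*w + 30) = w - 6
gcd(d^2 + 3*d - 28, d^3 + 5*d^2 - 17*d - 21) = d + 7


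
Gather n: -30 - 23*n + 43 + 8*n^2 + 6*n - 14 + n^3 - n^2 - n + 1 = n^3 + 7*n^2 - 18*n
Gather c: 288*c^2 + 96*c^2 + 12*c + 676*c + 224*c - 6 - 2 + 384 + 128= 384*c^2 + 912*c + 504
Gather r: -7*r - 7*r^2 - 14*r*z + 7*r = -7*r^2 - 14*r*z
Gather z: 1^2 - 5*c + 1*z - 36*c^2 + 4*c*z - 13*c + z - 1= -36*c^2 - 18*c + z*(4*c + 2)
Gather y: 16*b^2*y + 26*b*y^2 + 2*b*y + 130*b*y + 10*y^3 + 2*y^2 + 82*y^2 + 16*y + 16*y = 10*y^3 + y^2*(26*b + 84) + y*(16*b^2 + 132*b + 32)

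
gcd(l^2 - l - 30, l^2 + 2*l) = 1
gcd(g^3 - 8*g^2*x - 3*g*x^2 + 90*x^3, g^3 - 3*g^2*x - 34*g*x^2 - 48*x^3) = g + 3*x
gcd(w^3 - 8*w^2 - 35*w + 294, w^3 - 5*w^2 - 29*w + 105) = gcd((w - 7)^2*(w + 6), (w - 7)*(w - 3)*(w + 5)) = w - 7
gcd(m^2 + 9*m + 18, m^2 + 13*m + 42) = m + 6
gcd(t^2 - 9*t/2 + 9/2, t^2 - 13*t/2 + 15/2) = t - 3/2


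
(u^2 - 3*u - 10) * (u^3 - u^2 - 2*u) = u^5 - 4*u^4 - 9*u^3 + 16*u^2 + 20*u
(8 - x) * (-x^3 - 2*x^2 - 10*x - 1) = x^4 - 6*x^3 - 6*x^2 - 79*x - 8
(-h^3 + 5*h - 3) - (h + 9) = -h^3 + 4*h - 12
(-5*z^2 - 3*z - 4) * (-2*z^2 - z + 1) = 10*z^4 + 11*z^3 + 6*z^2 + z - 4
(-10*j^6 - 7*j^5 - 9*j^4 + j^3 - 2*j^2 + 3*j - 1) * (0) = 0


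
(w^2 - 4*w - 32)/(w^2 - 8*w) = (w + 4)/w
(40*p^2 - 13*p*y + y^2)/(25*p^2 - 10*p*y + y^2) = (-8*p + y)/(-5*p + y)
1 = 1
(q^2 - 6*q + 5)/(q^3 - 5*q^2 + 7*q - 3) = (q - 5)/(q^2 - 4*q + 3)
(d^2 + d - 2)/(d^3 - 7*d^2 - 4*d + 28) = (d - 1)/(d^2 - 9*d + 14)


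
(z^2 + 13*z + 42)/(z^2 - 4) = (z^2 + 13*z + 42)/(z^2 - 4)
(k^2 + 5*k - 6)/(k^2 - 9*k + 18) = (k^2 + 5*k - 6)/(k^2 - 9*k + 18)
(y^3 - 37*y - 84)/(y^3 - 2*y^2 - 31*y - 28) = (y + 3)/(y + 1)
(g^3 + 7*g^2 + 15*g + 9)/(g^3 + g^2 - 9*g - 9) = (g + 3)/(g - 3)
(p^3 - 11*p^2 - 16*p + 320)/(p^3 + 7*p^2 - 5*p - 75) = (p^2 - 16*p + 64)/(p^2 + 2*p - 15)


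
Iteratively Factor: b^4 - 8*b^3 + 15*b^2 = (b - 5)*(b^3 - 3*b^2) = (b - 5)*(b - 3)*(b^2) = b*(b - 5)*(b - 3)*(b)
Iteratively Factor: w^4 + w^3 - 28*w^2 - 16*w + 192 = (w - 4)*(w^3 + 5*w^2 - 8*w - 48) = (w - 4)*(w - 3)*(w^2 + 8*w + 16) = (w - 4)*(w - 3)*(w + 4)*(w + 4)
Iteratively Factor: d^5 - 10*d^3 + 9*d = (d + 3)*(d^4 - 3*d^3 - d^2 + 3*d) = d*(d + 3)*(d^3 - 3*d^2 - d + 3) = d*(d + 1)*(d + 3)*(d^2 - 4*d + 3) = d*(d - 3)*(d + 1)*(d + 3)*(d - 1)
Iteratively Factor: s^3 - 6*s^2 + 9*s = (s)*(s^2 - 6*s + 9) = s*(s - 3)*(s - 3)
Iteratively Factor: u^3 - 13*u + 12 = (u - 3)*(u^2 + 3*u - 4) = (u - 3)*(u + 4)*(u - 1)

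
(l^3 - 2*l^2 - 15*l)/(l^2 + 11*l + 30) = l*(l^2 - 2*l - 15)/(l^2 + 11*l + 30)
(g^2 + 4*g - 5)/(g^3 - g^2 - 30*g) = (g - 1)/(g*(g - 6))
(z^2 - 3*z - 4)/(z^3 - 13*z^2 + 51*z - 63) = (z^2 - 3*z - 4)/(z^3 - 13*z^2 + 51*z - 63)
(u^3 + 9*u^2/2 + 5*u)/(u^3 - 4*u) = (u + 5/2)/(u - 2)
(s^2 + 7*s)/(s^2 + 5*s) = (s + 7)/(s + 5)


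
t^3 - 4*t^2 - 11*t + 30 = (t - 5)*(t - 2)*(t + 3)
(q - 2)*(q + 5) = q^2 + 3*q - 10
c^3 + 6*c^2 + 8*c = c*(c + 2)*(c + 4)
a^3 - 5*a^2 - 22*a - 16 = (a - 8)*(a + 1)*(a + 2)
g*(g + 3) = g^2 + 3*g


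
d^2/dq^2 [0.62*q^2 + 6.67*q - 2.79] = 1.24000000000000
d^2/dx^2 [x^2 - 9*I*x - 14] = 2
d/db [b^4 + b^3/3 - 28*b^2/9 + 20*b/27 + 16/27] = 4*b^3 + b^2 - 56*b/9 + 20/27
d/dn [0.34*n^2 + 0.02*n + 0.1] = 0.68*n + 0.02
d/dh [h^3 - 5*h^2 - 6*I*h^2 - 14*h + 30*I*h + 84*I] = 3*h^2 - 10*h - 12*I*h - 14 + 30*I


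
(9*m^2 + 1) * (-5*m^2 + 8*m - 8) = -45*m^4 + 72*m^3 - 77*m^2 + 8*m - 8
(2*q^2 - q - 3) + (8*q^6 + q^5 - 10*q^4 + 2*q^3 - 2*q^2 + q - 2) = 8*q^6 + q^5 - 10*q^4 + 2*q^3 - 5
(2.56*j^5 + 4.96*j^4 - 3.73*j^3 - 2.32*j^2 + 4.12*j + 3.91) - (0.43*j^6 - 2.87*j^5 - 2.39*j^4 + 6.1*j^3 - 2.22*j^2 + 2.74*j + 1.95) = -0.43*j^6 + 5.43*j^5 + 7.35*j^4 - 9.83*j^3 - 0.0999999999999996*j^2 + 1.38*j + 1.96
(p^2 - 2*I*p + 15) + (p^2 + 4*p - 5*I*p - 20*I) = 2*p^2 + 4*p - 7*I*p + 15 - 20*I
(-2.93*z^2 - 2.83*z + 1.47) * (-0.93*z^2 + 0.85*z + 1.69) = 2.7249*z^4 + 0.1414*z^3 - 8.7243*z^2 - 3.5332*z + 2.4843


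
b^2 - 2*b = b*(b - 2)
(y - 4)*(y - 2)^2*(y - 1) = y^4 - 9*y^3 + 28*y^2 - 36*y + 16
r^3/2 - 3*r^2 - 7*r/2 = r*(r/2 + 1/2)*(r - 7)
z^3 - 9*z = z*(z - 3)*(z + 3)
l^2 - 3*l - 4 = (l - 4)*(l + 1)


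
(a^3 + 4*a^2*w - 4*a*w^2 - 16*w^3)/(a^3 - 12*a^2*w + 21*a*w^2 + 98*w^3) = (a^2 + 2*a*w - 8*w^2)/(a^2 - 14*a*w + 49*w^2)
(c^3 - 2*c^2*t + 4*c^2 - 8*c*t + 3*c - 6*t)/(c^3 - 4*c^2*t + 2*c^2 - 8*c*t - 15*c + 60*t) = (c^3 - 2*c^2*t + 4*c^2 - 8*c*t + 3*c - 6*t)/(c^3 - 4*c^2*t + 2*c^2 - 8*c*t - 15*c + 60*t)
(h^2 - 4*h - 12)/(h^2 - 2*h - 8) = (h - 6)/(h - 4)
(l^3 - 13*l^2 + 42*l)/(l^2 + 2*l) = (l^2 - 13*l + 42)/(l + 2)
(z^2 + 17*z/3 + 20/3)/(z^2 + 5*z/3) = (z + 4)/z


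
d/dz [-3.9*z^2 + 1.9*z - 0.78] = 1.9 - 7.8*z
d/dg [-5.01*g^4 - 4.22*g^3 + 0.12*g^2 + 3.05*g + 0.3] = -20.04*g^3 - 12.66*g^2 + 0.24*g + 3.05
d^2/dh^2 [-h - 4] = 0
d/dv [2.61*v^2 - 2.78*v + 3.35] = 5.22*v - 2.78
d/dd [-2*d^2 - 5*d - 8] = -4*d - 5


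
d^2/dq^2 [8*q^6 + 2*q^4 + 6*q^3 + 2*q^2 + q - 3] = 240*q^4 + 24*q^2 + 36*q + 4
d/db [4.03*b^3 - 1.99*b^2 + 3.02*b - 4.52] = 12.09*b^2 - 3.98*b + 3.02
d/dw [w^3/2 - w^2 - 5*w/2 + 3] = 3*w^2/2 - 2*w - 5/2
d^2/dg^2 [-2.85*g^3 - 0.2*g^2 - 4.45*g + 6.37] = -17.1*g - 0.4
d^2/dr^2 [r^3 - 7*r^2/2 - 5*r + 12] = 6*r - 7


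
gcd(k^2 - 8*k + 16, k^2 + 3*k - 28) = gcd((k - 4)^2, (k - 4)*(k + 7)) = k - 4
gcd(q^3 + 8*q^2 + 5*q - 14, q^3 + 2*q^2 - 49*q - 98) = q^2 + 9*q + 14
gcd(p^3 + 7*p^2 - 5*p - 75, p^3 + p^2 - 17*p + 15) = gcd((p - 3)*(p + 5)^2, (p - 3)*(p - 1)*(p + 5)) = p^2 + 2*p - 15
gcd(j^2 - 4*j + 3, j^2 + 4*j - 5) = j - 1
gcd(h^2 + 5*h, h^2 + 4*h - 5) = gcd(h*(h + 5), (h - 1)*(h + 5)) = h + 5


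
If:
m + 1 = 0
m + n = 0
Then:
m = -1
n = 1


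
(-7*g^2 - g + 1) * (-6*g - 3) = 42*g^3 + 27*g^2 - 3*g - 3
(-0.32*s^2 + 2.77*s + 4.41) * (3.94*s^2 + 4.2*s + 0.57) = -1.2608*s^4 + 9.5698*s^3 + 28.827*s^2 + 20.1009*s + 2.5137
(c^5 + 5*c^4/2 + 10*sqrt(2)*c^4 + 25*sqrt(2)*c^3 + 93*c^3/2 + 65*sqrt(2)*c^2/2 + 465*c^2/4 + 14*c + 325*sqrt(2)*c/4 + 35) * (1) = c^5 + 5*c^4/2 + 10*sqrt(2)*c^4 + 25*sqrt(2)*c^3 + 93*c^3/2 + 65*sqrt(2)*c^2/2 + 465*c^2/4 + 14*c + 325*sqrt(2)*c/4 + 35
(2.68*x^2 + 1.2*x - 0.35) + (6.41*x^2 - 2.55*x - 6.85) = 9.09*x^2 - 1.35*x - 7.2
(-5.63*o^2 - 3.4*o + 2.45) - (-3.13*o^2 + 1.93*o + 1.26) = -2.5*o^2 - 5.33*o + 1.19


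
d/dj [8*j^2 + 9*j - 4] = 16*j + 9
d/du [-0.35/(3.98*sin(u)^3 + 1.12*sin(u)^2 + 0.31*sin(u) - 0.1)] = (4.179*sin(u)^2 + 0.784*sin(u) + 0.1085)*cos(u)/(3.98*sin(u)^3 + 1.12*sin(u)^2 + 0.31*sin(u) - 0.1)^2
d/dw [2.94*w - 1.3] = 2.94000000000000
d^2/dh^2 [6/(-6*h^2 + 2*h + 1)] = 24*(-18*h^2 + 6*h + 2*(6*h - 1)^2 + 3)/(-6*h^2 + 2*h + 1)^3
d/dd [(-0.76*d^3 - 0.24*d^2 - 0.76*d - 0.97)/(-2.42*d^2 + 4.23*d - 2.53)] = (1.8392*d^4 - 6.4296*d^3 + 2.914*d^2 - 3.4804*d + 6.0259)/(5.8564*d^4 - 20.4732*d^3 + 30.1381*d^2 - 21.4038*d + 6.4009)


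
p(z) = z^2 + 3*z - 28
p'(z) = 2*z + 3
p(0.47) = -26.37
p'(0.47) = 3.94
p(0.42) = -26.56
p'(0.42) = 3.84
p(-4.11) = -23.44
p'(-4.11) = -5.22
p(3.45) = -5.75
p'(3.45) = 9.90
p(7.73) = 54.94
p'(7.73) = 18.46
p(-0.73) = -29.66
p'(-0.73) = 1.54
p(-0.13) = -28.37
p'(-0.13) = 2.74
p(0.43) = -26.53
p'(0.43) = 3.86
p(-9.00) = 26.00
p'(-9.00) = -15.00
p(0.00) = -28.00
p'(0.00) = 3.00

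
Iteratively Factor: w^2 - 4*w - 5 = (w - 5)*(w + 1)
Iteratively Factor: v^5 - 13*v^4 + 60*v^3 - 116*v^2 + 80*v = (v)*(v^4 - 13*v^3 + 60*v^2 - 116*v + 80) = v*(v - 2)*(v^3 - 11*v^2 + 38*v - 40) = v*(v - 4)*(v - 2)*(v^2 - 7*v + 10) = v*(v - 5)*(v - 4)*(v - 2)*(v - 2)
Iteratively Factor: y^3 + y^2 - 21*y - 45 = (y + 3)*(y^2 - 2*y - 15) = (y + 3)^2*(y - 5)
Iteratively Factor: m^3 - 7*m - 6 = (m - 3)*(m^2 + 3*m + 2) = (m - 3)*(m + 2)*(m + 1)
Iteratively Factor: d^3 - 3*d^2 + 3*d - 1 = (d - 1)*(d^2 - 2*d + 1) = (d - 1)^2*(d - 1)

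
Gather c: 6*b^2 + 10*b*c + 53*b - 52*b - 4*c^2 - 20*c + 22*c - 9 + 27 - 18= 6*b^2 + b - 4*c^2 + c*(10*b + 2)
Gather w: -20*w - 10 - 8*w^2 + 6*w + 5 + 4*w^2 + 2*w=-4*w^2 - 12*w - 5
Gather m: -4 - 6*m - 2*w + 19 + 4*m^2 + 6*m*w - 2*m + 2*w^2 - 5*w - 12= 4*m^2 + m*(6*w - 8) + 2*w^2 - 7*w + 3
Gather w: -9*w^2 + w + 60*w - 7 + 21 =-9*w^2 + 61*w + 14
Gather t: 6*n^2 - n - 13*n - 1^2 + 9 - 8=6*n^2 - 14*n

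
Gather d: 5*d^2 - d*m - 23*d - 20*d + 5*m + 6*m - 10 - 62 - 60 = 5*d^2 + d*(-m - 43) + 11*m - 132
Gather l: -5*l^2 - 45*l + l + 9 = -5*l^2 - 44*l + 9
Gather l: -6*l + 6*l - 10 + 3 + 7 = 0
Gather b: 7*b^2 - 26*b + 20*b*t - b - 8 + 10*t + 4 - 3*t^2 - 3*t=7*b^2 + b*(20*t - 27) - 3*t^2 + 7*t - 4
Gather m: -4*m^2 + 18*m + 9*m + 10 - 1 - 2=-4*m^2 + 27*m + 7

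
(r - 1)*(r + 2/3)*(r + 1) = r^3 + 2*r^2/3 - r - 2/3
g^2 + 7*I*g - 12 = (g + 3*I)*(g + 4*I)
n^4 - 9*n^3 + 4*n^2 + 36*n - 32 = (n - 8)*(n - 2)*(n - 1)*(n + 2)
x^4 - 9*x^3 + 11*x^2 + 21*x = x*(x - 7)*(x - 3)*(x + 1)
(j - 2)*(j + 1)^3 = j^4 + j^3 - 3*j^2 - 5*j - 2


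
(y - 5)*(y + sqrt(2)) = y^2 - 5*y + sqrt(2)*y - 5*sqrt(2)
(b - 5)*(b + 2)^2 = b^3 - b^2 - 16*b - 20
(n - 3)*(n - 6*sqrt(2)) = n^2 - 6*sqrt(2)*n - 3*n + 18*sqrt(2)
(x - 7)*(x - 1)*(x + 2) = x^3 - 6*x^2 - 9*x + 14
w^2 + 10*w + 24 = (w + 4)*(w + 6)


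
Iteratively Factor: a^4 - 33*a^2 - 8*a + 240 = (a - 3)*(a^3 + 3*a^2 - 24*a - 80) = (a - 3)*(a + 4)*(a^2 - a - 20) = (a - 3)*(a + 4)^2*(a - 5)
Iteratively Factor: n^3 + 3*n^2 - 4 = (n + 2)*(n^2 + n - 2) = (n + 2)^2*(n - 1)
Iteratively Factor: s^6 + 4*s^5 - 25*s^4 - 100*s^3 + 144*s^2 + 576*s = (s + 4)*(s^5 - 25*s^3 + 144*s) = (s - 4)*(s + 4)*(s^4 + 4*s^3 - 9*s^2 - 36*s) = (s - 4)*(s - 3)*(s + 4)*(s^3 + 7*s^2 + 12*s) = (s - 4)*(s - 3)*(s + 4)^2*(s^2 + 3*s) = s*(s - 4)*(s - 3)*(s + 4)^2*(s + 3)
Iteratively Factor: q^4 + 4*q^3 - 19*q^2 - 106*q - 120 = (q + 3)*(q^3 + q^2 - 22*q - 40) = (q + 3)*(q + 4)*(q^2 - 3*q - 10) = (q - 5)*(q + 3)*(q + 4)*(q + 2)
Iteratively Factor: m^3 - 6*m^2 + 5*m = (m)*(m^2 - 6*m + 5) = m*(m - 1)*(m - 5)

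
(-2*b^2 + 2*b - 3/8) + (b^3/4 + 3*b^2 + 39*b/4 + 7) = b^3/4 + b^2 + 47*b/4 + 53/8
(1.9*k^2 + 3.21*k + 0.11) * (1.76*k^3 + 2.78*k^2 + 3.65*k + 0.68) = 3.344*k^5 + 10.9316*k^4 + 16.0524*k^3 + 13.3143*k^2 + 2.5843*k + 0.0748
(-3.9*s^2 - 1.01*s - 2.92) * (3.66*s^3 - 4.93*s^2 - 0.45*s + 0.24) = -14.274*s^5 + 15.5304*s^4 - 3.9529*s^3 + 13.9141*s^2 + 1.0716*s - 0.7008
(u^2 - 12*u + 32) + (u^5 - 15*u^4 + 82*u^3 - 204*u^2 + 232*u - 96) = u^5 - 15*u^4 + 82*u^3 - 203*u^2 + 220*u - 64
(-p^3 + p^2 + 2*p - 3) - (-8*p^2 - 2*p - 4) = -p^3 + 9*p^2 + 4*p + 1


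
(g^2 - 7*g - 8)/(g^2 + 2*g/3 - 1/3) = 3*(g - 8)/(3*g - 1)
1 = 1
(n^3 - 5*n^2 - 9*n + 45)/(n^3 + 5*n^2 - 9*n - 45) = (n - 5)/(n + 5)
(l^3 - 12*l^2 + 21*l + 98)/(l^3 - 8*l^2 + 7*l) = (l^2 - 5*l - 14)/(l*(l - 1))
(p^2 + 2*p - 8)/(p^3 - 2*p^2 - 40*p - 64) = (p - 2)/(p^2 - 6*p - 16)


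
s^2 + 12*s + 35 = (s + 5)*(s + 7)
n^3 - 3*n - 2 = (n - 2)*(n + 1)^2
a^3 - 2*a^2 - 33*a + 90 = (a - 5)*(a - 3)*(a + 6)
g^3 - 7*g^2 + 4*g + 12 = (g - 6)*(g - 2)*(g + 1)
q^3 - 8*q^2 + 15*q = q*(q - 5)*(q - 3)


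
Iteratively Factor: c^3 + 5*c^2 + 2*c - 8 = (c - 1)*(c^2 + 6*c + 8) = (c - 1)*(c + 4)*(c + 2)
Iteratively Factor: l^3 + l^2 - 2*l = (l + 2)*(l^2 - l) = (l - 1)*(l + 2)*(l)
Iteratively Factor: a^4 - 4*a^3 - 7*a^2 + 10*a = (a)*(a^3 - 4*a^2 - 7*a + 10) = a*(a - 1)*(a^2 - 3*a - 10) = a*(a - 5)*(a - 1)*(a + 2)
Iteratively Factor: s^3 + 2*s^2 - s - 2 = (s + 1)*(s^2 + s - 2) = (s + 1)*(s + 2)*(s - 1)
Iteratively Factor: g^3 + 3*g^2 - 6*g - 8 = (g + 1)*(g^2 + 2*g - 8) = (g - 2)*(g + 1)*(g + 4)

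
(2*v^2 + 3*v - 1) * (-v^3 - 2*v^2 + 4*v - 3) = -2*v^5 - 7*v^4 + 3*v^3 + 8*v^2 - 13*v + 3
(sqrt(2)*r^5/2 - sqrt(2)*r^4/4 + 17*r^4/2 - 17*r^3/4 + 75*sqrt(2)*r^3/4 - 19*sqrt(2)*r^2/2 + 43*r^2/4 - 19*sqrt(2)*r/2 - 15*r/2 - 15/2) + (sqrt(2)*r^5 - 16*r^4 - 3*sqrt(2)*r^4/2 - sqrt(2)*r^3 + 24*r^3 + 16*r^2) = 3*sqrt(2)*r^5/2 - 15*r^4/2 - 7*sqrt(2)*r^4/4 + 79*r^3/4 + 71*sqrt(2)*r^3/4 - 19*sqrt(2)*r^2/2 + 107*r^2/4 - 19*sqrt(2)*r/2 - 15*r/2 - 15/2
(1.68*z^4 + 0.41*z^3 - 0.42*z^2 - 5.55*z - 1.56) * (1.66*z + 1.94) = 2.7888*z^5 + 3.9398*z^4 + 0.0982*z^3 - 10.0278*z^2 - 13.3566*z - 3.0264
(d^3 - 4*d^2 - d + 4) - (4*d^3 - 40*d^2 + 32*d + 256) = -3*d^3 + 36*d^2 - 33*d - 252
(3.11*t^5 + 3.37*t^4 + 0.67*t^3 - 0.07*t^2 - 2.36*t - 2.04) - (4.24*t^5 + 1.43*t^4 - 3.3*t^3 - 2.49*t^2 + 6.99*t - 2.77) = -1.13*t^5 + 1.94*t^4 + 3.97*t^3 + 2.42*t^2 - 9.35*t + 0.73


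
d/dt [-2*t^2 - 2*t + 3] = -4*t - 2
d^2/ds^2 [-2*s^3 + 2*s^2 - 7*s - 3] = 4 - 12*s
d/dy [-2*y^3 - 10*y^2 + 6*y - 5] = -6*y^2 - 20*y + 6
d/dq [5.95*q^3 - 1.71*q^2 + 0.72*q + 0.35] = 17.85*q^2 - 3.42*q + 0.72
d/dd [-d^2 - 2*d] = -2*d - 2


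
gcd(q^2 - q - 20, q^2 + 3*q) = 1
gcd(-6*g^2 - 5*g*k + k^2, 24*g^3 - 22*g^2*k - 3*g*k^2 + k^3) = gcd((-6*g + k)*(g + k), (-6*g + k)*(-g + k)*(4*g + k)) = 6*g - k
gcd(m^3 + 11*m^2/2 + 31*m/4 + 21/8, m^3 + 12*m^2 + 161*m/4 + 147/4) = m^2 + 5*m + 21/4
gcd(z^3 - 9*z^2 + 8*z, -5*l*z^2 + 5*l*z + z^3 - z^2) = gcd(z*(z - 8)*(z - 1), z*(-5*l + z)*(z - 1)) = z^2 - z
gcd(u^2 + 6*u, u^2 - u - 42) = u + 6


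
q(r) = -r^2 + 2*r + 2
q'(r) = 2 - 2*r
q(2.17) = 1.63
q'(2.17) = -2.34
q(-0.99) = -0.96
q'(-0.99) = 3.98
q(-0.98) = -0.92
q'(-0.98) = 3.96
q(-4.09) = -22.91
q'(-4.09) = 10.18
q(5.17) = -14.39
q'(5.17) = -8.34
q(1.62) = 2.62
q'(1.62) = -1.24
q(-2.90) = -12.21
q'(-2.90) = 7.80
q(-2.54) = -9.53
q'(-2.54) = 7.08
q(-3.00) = -13.00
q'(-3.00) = 8.00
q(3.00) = -1.00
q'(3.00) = -4.00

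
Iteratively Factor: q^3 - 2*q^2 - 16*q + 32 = (q - 2)*(q^2 - 16) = (q - 4)*(q - 2)*(q + 4)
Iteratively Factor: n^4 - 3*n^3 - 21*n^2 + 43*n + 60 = (n - 3)*(n^3 - 21*n - 20) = (n - 5)*(n - 3)*(n^2 + 5*n + 4) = (n - 5)*(n - 3)*(n + 1)*(n + 4)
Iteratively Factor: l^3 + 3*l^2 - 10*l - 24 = (l + 4)*(l^2 - l - 6) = (l + 2)*(l + 4)*(l - 3)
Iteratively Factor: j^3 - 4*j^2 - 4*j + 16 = (j + 2)*(j^2 - 6*j + 8) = (j - 2)*(j + 2)*(j - 4)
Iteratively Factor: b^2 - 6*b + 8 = (b - 2)*(b - 4)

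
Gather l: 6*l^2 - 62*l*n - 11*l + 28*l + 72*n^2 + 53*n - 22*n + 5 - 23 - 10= 6*l^2 + l*(17 - 62*n) + 72*n^2 + 31*n - 28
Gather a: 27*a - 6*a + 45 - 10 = 21*a + 35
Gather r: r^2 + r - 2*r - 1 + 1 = r^2 - r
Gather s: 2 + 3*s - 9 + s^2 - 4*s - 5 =s^2 - s - 12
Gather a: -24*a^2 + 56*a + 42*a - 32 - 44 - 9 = -24*a^2 + 98*a - 85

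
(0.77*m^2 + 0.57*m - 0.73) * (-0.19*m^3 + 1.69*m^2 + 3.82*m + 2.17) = -0.1463*m^5 + 1.193*m^4 + 4.0434*m^3 + 2.6146*m^2 - 1.5517*m - 1.5841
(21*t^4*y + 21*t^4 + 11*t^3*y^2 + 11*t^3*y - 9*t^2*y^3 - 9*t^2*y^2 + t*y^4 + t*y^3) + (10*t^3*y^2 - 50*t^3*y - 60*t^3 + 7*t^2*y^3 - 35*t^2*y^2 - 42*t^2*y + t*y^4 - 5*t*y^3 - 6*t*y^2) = 21*t^4*y + 21*t^4 + 21*t^3*y^2 - 39*t^3*y - 60*t^3 - 2*t^2*y^3 - 44*t^2*y^2 - 42*t^2*y + 2*t*y^4 - 4*t*y^3 - 6*t*y^2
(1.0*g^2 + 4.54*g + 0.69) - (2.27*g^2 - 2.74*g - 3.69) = -1.27*g^2 + 7.28*g + 4.38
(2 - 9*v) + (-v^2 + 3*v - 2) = -v^2 - 6*v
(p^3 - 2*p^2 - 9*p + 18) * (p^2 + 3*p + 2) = p^5 + p^4 - 13*p^3 - 13*p^2 + 36*p + 36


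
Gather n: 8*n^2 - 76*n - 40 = 8*n^2 - 76*n - 40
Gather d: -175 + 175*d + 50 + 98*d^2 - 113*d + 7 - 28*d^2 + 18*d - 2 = 70*d^2 + 80*d - 120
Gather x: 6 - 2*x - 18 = -2*x - 12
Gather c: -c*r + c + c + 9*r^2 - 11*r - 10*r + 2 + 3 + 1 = c*(2 - r) + 9*r^2 - 21*r + 6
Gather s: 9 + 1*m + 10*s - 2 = m + 10*s + 7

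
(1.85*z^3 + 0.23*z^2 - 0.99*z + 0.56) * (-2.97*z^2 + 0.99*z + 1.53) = -5.4945*z^5 + 1.1484*z^4 + 5.9985*z^3 - 2.2914*z^2 - 0.9603*z + 0.8568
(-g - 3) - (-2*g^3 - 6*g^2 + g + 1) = 2*g^3 + 6*g^2 - 2*g - 4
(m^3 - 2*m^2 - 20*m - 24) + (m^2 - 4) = m^3 - m^2 - 20*m - 28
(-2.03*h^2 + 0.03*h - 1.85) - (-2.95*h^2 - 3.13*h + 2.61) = 0.92*h^2 + 3.16*h - 4.46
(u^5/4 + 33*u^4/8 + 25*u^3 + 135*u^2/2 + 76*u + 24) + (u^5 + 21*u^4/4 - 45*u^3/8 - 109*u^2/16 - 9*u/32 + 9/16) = 5*u^5/4 + 75*u^4/8 + 155*u^3/8 + 971*u^2/16 + 2423*u/32 + 393/16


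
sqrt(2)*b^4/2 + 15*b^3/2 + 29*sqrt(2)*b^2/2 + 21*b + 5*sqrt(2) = (b + sqrt(2))^2*(b + 5*sqrt(2))*(sqrt(2)*b/2 + 1/2)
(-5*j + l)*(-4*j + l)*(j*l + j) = 20*j^3*l + 20*j^3 - 9*j^2*l^2 - 9*j^2*l + j*l^3 + j*l^2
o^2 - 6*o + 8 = (o - 4)*(o - 2)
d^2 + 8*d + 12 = (d + 2)*(d + 6)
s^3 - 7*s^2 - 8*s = s*(s - 8)*(s + 1)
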